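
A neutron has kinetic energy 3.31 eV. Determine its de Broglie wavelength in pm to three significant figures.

KE = 3.31 eV = 5.303 × 10⁻¹⁹ J.
p = √(2mKE) = √(2 × 1.675 × 10⁻²⁷ × 5.303 × 10⁻¹⁹) = 4.215 × 10⁻²³ kg·m/s.
λ = h/p = 6.626 × 10⁻³⁴ / 4.215 × 10⁻²³ = 1.57 × 10⁻¹¹ m = 15.7 pm.

λ = 15.7 pm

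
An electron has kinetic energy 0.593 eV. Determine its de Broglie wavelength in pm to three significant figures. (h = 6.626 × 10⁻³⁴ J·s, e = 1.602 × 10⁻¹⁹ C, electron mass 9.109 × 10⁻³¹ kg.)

KE = 0.593 eV = 9.500 × 10⁻²⁰ J.
p = √(2mKE) = √(2 × 9.109 × 10⁻³¹ × 9.500 × 10⁻²⁰) = 4.160 × 10⁻²⁵ kg·m/s.
λ = h/p = 6.626 × 10⁻³⁴ / 4.160 × 10⁻²⁵ = 1.59 × 10⁻⁹ m = 1590 pm.

λ = 1590 pm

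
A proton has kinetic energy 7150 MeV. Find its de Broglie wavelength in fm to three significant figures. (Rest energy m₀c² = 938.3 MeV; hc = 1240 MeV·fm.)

Total energy E = KE + m₀c² = 7150 + 938.3 = 8088.3 MeV.
(pc)² = E² − (m₀c²)² = (8088.3)² − (938.3)² = 6.454 × 10⁷ MeV², so pc = 8034 MeV.
λ = hc/(pc) = 1240 MeV·fm / 8034 MeV = 0.154 fm.

λ = 0.154 fm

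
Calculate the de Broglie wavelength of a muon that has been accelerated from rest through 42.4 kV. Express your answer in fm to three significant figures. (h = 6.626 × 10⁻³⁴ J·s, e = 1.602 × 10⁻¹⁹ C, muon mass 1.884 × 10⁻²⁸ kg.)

λ = 414 fm

KE = eV = 1.602 × 10⁻¹⁹ × 4.240 × 10⁴ = 6.792 × 10⁻¹⁵ J.
p = √(2mKE) = √(2 × 1.884 × 10⁻²⁸ × 6.792 × 10⁻¹⁵) = 1.600 × 10⁻²¹ kg·m/s.
λ = h/p = 6.626 × 10⁻³⁴ / 1.600 × 10⁻²¹ = 4.14 × 10⁻¹³ m = 414 fm.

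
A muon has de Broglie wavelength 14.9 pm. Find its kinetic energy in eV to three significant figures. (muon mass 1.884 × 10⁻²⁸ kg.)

KE = 32.8 eV

p = h/λ = 6.626 × 10⁻³⁴ / 1.490 × 10⁻¹¹ = 4.447 × 10⁻²³ kg·m/s.
KE = p²/(2m) = (4.447 × 10⁻²³)² / (2 × 1.884 × 10⁻²⁸) = 5.248 × 10⁻¹⁸ J = 32.8 eV.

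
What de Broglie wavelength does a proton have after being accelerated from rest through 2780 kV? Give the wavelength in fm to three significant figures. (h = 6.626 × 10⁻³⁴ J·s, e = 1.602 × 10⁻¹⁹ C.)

KE = eV = 1.602 × 10⁻¹⁹ × 2.780 × 10⁶ = 4.454 × 10⁻¹³ J.
p = √(2mKE) = √(2 × 1.673 × 10⁻²⁷ × 4.454 × 10⁻¹³) = 3.860 × 10⁻²⁰ kg·m/s.
λ = h/p = 6.626 × 10⁻³⁴ / 3.860 × 10⁻²⁰ = 1.72 × 10⁻¹⁴ m = 17.2 fm.

λ = 17.2 fm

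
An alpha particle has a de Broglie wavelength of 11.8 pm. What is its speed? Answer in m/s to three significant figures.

p = h/λ = 6.626 × 10⁻³⁴ / 1.180 × 10⁻¹¹ = 5.615 × 10⁻²³ kg·m/s.
v = p/m = 5.615 × 10⁻²³ / 6.645 × 10⁻²⁷ = 8.45 × 10³ m/s = 8450 m/s.

v = 8450 m/s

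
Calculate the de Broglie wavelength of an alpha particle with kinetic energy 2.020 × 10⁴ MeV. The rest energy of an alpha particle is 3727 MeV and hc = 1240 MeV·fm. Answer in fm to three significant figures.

Total energy E = KE + m₀c² = 2.020 × 10⁴ + 3727 = 23927 MeV.
(pc)² = E² − (m₀c²)² = (23927)² − (3727)² = 5.586 × 10⁸ MeV², so pc = 2.363 × 10⁴ MeV.
λ = hc/(pc) = 1240 MeV·fm / 2.363 × 10⁴ MeV = 0.0525 fm.

λ = 0.0525 fm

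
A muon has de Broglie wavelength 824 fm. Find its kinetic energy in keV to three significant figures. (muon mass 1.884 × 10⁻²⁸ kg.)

p = h/λ = 6.626 × 10⁻³⁴ / 8.240 × 10⁻¹³ = 8.041 × 10⁻²² kg·m/s.
KE = p²/(2m) = (8.041 × 10⁻²²)² / (2 × 1.884 × 10⁻²⁸) = 1.716 × 10⁻¹⁵ J = 10.7 keV.

KE = 10.7 keV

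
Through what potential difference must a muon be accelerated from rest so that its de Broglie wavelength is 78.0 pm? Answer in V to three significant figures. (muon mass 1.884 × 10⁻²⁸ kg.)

V = 1.20 V

p = h/λ = 6.626 × 10⁻³⁴ / 7.800 × 10⁻¹¹ = 8.495 × 10⁻²⁴ kg·m/s.
KE = p²/(2m) = 1.915 × 10⁻¹⁹ J.
V = KE/e = 1.915 × 10⁻¹⁹ / (1.602 × 10⁻¹⁹) = 1.20 V.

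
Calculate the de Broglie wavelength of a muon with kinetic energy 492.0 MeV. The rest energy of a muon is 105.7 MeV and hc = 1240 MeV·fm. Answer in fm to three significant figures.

λ = 2.11 fm

Total energy E = KE + m₀c² = 492.0 + 105.7 = 597.7 MeV.
(pc)² = E² − (m₀c²)² = (597.7)² − (105.7)² = 3.461 × 10⁵ MeV², so pc = 588.3 MeV.
λ = hc/(pc) = 1240 MeV·fm / 588.3 MeV = 2.11 fm.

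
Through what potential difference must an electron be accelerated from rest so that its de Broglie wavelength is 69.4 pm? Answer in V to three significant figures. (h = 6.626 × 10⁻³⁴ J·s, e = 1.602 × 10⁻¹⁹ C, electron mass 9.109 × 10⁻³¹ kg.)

V = 312 V

p = h/λ = 6.626 × 10⁻³⁴ / 6.940 × 10⁻¹¹ = 9.548 × 10⁻²⁴ kg·m/s.
KE = p²/(2m) = 5.004 × 10⁻¹⁷ J.
V = KE/e = 5.004 × 10⁻¹⁷ / (1.602 × 10⁻¹⁹) = 312 V.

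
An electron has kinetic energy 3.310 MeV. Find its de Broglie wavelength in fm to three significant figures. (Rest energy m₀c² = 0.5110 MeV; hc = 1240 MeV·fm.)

Total energy E = KE + m₀c² = 3.310 + 0.5110 = 3.8210 MeV.
(pc)² = E² − (m₀c²)² = (3.8210)² − (0.5110)² = 14.34 MeV², so pc = 3.787 MeV.
λ = hc/(pc) = 1240 MeV·fm / 3.787 MeV = 327 fm.

λ = 327 fm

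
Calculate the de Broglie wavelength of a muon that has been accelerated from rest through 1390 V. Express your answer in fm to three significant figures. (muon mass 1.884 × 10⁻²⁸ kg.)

KE = eV = 1.602 × 10⁻¹⁹ × 1390 = 2.227 × 10⁻¹⁶ J.
p = √(2mKE) = √(2 × 1.884 × 10⁻²⁸ × 2.227 × 10⁻¹⁶) = 2.897 × 10⁻²² kg·m/s.
λ = h/p = 6.626 × 10⁻³⁴ / 2.897 × 10⁻²² = 2.29 × 10⁻¹² m = 2290 fm.

λ = 2290 fm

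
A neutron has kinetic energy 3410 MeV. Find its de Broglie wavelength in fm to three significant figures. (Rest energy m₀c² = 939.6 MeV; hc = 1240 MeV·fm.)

λ = 0.292 fm

Total energy E = KE + m₀c² = 3410 + 939.6 = 4349.6 MeV.
(pc)² = E² − (m₀c²)² = (4349.6)² − (939.6)² = 1.804 × 10⁷ MeV², so pc = 4247 MeV.
λ = hc/(pc) = 1240 MeV·fm / 4247 MeV = 0.292 fm.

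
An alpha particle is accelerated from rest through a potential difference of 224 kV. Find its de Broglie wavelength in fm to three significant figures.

λ = 21.5 fm

KE = 2eV = 2 × 1.602 × 10⁻¹⁹ × 2.240 × 10⁵ = 7.177 × 10⁻¹⁴ J.
p = √(2mKE) = √(2 × 6.645 × 10⁻²⁷ × 7.177 × 10⁻¹⁴) = 3.088 × 10⁻²⁰ kg·m/s.
λ = h/p = 6.626 × 10⁻³⁴ / 3.088 × 10⁻²⁰ = 2.15 × 10⁻¹⁴ m = 21.5 fm.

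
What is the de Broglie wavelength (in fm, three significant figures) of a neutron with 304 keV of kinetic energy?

λ = 51.9 fm

KE = 304 keV = 4.870 × 10⁻¹⁴ J.
p = √(2mKE) = √(2 × 1.675 × 10⁻²⁷ × 4.870 × 10⁻¹⁴) = 1.277 × 10⁻²⁰ kg·m/s.
λ = h/p = 6.626 × 10⁻³⁴ / 1.277 × 10⁻²⁰ = 5.19 × 10⁻¹⁴ m = 51.9 fm.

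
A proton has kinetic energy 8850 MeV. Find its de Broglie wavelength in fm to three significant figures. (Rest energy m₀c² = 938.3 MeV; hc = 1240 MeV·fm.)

Total energy E = KE + m₀c² = 8850 + 938.3 = 9788.3 MeV.
(pc)² = E² − (m₀c²)² = (9788.3)² − (938.3)² = 9.493 × 10⁷ MeV², so pc = 9743 MeV.
λ = hc/(pc) = 1240 MeV·fm / 9743 MeV = 0.127 fm.

λ = 0.127 fm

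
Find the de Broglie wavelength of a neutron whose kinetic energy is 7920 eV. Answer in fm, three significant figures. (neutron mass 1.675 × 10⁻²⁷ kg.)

KE = 7920 eV = 1.269 × 10⁻¹⁵ J.
p = √(2mKE) = √(2 × 1.675 × 10⁻²⁷ × 1.269 × 10⁻¹⁵) = 2.062 × 10⁻²¹ kg·m/s.
λ = h/p = 6.626 × 10⁻³⁴ / 2.062 × 10⁻²¹ = 3.21 × 10⁻¹³ m = 321 fm.

λ = 321 fm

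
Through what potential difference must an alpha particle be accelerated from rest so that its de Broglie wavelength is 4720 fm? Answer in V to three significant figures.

V = 4.63 V

p = h/λ = 6.626 × 10⁻³⁴ / 4.720 × 10⁻¹² = 1.404 × 10⁻²² kg·m/s.
KE = p²/(2m) = 1.483 × 10⁻¹⁸ J.
V = KE/2e = 1.483 × 10⁻¹⁸ / (2 × 1.602 × 10⁻¹⁹) = 4.63 V.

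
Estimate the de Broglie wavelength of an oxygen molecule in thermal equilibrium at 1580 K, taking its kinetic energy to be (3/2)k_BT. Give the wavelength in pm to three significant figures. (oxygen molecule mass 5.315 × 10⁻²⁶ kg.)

KE = (3/2)k_BT = 1.5 × 1.381 × 10⁻²³ × 1580 = 3.273 × 10⁻²⁰ J.
p = √(2mKE) = √(2 × 5.315 × 10⁻²⁶ × 3.273 × 10⁻²⁰) = 5.898 × 10⁻²³ kg·m/s.
λ = h/p = 1.12 × 10⁻¹¹ m = 11.2 pm.

λ = 11.2 pm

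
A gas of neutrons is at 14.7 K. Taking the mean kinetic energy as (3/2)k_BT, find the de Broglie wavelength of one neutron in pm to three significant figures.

KE = (3/2)k_BT = 1.5 × 1.381 × 10⁻²³ × 14.7 = 3.045 × 10⁻²² J.
p = √(2mKE) = √(2 × 1.675 × 10⁻²⁷ × 3.045 × 10⁻²²) = 1.010 × 10⁻²⁴ kg·m/s.
λ = h/p = 6.56 × 10⁻¹⁰ m = 656 pm.

λ = 656 pm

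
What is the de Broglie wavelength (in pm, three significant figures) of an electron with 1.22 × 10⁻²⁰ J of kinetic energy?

λ = 4440 pm

p = √(2mKE) = √(2 × 9.109 × 10⁻³¹ × 1.220 × 10⁻²⁰) = 1.491 × 10⁻²⁵ kg·m/s.
λ = h/p = 6.626 × 10⁻³⁴ / 1.491 × 10⁻²⁵ = 4.44 × 10⁻⁹ m = 4440 pm.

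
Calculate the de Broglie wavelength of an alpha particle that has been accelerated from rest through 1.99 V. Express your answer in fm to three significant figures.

λ = 7200 fm

KE = 2eV = 2 × 1.602 × 10⁻¹⁹ × 1.990 = 6.376 × 10⁻¹⁹ J.
p = √(2mKE) = √(2 × 6.645 × 10⁻²⁷ × 6.376 × 10⁻¹⁹) = 9.205 × 10⁻²³ kg·m/s.
λ = h/p = 6.626 × 10⁻³⁴ / 9.205 × 10⁻²³ = 7.20 × 10⁻¹² m = 7200 fm.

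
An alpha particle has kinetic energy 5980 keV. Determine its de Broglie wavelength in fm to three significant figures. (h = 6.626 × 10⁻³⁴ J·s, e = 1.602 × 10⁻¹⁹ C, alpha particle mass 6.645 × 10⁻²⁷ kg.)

λ = 5.87 fm

KE = 5980 keV = 9.580 × 10⁻¹³ J.
p = √(2mKE) = √(2 × 6.645 × 10⁻²⁷ × 9.580 × 10⁻¹³) = 1.128 × 10⁻¹⁹ kg·m/s.
λ = h/p = 6.626 × 10⁻³⁴ / 1.128 × 10⁻¹⁹ = 5.87 × 10⁻¹⁵ m = 5.87 fm.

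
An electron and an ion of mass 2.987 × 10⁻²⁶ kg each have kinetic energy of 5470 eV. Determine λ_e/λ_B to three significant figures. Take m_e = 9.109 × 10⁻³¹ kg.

At fixed KE, p = √(2mKE) so λ = h/p ∝ 1/√m.
λ_e/λ_B = √(m_B/m_e) = √(2.987 × 10⁻²⁶/9.109 × 10⁻³¹) = √(3.279 × 10⁴) = 181.

λ_e/λ_B = 181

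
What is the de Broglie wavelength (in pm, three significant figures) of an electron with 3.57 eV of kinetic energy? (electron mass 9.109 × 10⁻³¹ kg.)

λ = 649 pm

KE = 3.57 eV = 5.719 × 10⁻¹⁹ J.
p = √(2mKE) = √(2 × 9.109 × 10⁻³¹ × 5.719 × 10⁻¹⁹) = 1.021 × 10⁻²⁴ kg·m/s.
λ = h/p = 6.626 × 10⁻³⁴ / 1.021 × 10⁻²⁴ = 6.49 × 10⁻¹⁰ m = 649 pm.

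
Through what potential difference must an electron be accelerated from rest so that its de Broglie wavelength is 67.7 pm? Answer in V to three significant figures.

p = h/λ = 6.626 × 10⁻³⁴ / 6.770 × 10⁻¹¹ = 9.787 × 10⁻²⁴ kg·m/s.
KE = p²/(2m) = 5.258 × 10⁻¹⁷ J.
V = KE/e = 5.258 × 10⁻¹⁷ / (1.602 × 10⁻¹⁹) = 328 V.

V = 328 V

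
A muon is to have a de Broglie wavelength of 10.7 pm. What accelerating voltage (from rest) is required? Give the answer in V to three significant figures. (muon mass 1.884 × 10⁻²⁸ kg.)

p = h/λ = 6.626 × 10⁻³⁴ / 1.070 × 10⁻¹¹ = 6.193 × 10⁻²³ kg·m/s.
KE = p²/(2m) = 1.018 × 10⁻¹⁷ J.
V = KE/e = 1.018 × 10⁻¹⁷ / (1.602 × 10⁻¹⁹) = 63.5 V.

V = 63.5 V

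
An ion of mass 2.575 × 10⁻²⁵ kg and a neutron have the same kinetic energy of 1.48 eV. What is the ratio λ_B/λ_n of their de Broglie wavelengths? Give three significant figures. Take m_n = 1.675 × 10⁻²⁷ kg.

λ_B/λ_n = 0.0807

At fixed KE, p = √(2mKE) so λ = h/p ∝ 1/√m.
λ_B/λ_n = √(m_n/m_B) = √(1.675 × 10⁻²⁷/2.575 × 10⁻²⁵) = √(6.505 × 10⁻³) = 0.0807.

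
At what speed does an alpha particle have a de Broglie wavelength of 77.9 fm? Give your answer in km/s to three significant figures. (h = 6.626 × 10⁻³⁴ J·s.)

p = h/λ = 6.626 × 10⁻³⁴ / 7.790 × 10⁻¹⁴ = 8.506 × 10⁻²¹ kg·m/s.
v = p/m = 8.506 × 10⁻²¹ / 6.645 × 10⁻²⁷ = 1.28 × 10⁶ m/s = 1280 km/s.

v = 1280 km/s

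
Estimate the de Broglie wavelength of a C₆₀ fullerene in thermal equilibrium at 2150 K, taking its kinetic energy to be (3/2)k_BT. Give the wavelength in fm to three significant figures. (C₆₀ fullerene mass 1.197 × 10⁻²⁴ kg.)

λ = 2030 fm

KE = (3/2)k_BT = 1.5 × 1.381 × 10⁻²³ × 2150 = 4.454 × 10⁻²⁰ J.
p = √(2mKE) = √(2 × 1.197 × 10⁻²⁴ × 4.454 × 10⁻²⁰) = 3.265 × 10⁻²² kg·m/s.
λ = h/p = 2.03 × 10⁻¹² m = 2030 fm.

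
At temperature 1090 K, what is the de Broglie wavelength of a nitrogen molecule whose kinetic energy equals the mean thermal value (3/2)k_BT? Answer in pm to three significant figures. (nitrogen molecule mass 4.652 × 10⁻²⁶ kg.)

λ = 14.5 pm

KE = (3/2)k_BT = 1.5 × 1.381 × 10⁻²³ × 1090 = 2.258 × 10⁻²⁰ J.
p = √(2mKE) = √(2 × 4.652 × 10⁻²⁶ × 2.258 × 10⁻²⁰) = 4.583 × 10⁻²³ kg·m/s.
λ = h/p = 1.45 × 10⁻¹¹ m = 14.5 pm.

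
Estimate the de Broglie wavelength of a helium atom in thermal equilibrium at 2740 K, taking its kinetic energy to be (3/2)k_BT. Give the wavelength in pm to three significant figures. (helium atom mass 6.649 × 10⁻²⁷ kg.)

λ = 24.1 pm

KE = (3/2)k_BT = 1.5 × 1.381 × 10⁻²³ × 2740 = 5.676 × 10⁻²⁰ J.
p = √(2mKE) = √(2 × 6.649 × 10⁻²⁷ × 5.676 × 10⁻²⁰) = 2.747 × 10⁻²³ kg·m/s.
λ = h/p = 2.41 × 10⁻¹¹ m = 24.1 pm.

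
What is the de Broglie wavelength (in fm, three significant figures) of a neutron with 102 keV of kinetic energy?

λ = 89.6 fm

KE = 102 keV = 1.634 × 10⁻¹⁴ J.
p = √(2mKE) = √(2 × 1.675 × 10⁻²⁷ × 1.634 × 10⁻¹⁴) = 7.399 × 10⁻²¹ kg·m/s.
λ = h/p = 6.626 × 10⁻³⁴ / 7.399 × 10⁻²¹ = 8.96 × 10⁻¹⁴ m = 89.6 fm.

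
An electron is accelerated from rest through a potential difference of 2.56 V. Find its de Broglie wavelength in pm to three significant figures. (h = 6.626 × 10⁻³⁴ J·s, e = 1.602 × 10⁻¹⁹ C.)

KE = eV = 1.602 × 10⁻¹⁹ × 2.560 = 4.101 × 10⁻¹⁹ J.
p = √(2mKE) = √(2 × 9.109 × 10⁻³¹ × 4.101 × 10⁻¹⁹) = 8.644 × 10⁻²⁵ kg·m/s.
λ = h/p = 6.626 × 10⁻³⁴ / 8.644 × 10⁻²⁵ = 7.67 × 10⁻¹⁰ m = 767 pm.

λ = 767 pm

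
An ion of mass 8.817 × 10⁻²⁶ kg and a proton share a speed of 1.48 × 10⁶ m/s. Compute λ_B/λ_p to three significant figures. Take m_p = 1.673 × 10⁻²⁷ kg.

λ_B/λ_p = 0.0190

At fixed v, p = mv so λ = h/(mv) ∝ 1/m.
λ_B/λ_p = m_p/m_B = 1.673 × 10⁻²⁷/8.817 × 10⁻²⁶ = 0.0190.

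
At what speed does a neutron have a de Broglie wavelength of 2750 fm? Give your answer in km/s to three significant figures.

p = h/λ = 6.626 × 10⁻³⁴ / 2.750 × 10⁻¹² = 2.409 × 10⁻²² kg·m/s.
v = p/m = 2.409 × 10⁻²² / 1.675 × 10⁻²⁷ = 1.44 × 10⁵ m/s = 144 km/s.

v = 144 km/s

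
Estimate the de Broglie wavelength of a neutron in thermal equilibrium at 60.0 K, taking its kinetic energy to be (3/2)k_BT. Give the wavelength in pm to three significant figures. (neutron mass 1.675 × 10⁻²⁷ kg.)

KE = (3/2)k_BT = 1.5 × 1.381 × 10⁻²³ × 60.0 = 1.243 × 10⁻²¹ J.
p = √(2mKE) = √(2 × 1.675 × 10⁻²⁷ × 1.243 × 10⁻²¹) = 2.041 × 10⁻²⁴ kg·m/s.
λ = h/p = 3.25 × 10⁻¹⁰ m = 325 pm.

λ = 325 pm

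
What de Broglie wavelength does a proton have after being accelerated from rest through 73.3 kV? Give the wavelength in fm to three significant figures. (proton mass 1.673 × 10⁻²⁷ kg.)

λ = 106 fm

KE = eV = 1.602 × 10⁻¹⁹ × 7.330 × 10⁴ = 1.174 × 10⁻¹⁴ J.
p = √(2mKE) = √(2 × 1.673 × 10⁻²⁷ × 1.174 × 10⁻¹⁴) = 6.268 × 10⁻²¹ kg·m/s.
λ = h/p = 6.626 × 10⁻³⁴ / 6.268 × 10⁻²¹ = 1.06 × 10⁻¹³ m = 106 fm.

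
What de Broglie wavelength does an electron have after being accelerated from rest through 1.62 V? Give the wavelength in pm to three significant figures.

KE = eV = 1.602 × 10⁻¹⁹ × 1.620 = 2.595 × 10⁻¹⁹ J.
p = √(2mKE) = √(2 × 9.109 × 10⁻³¹ × 2.595 × 10⁻¹⁹) = 6.876 × 10⁻²⁵ kg·m/s.
λ = h/p = 6.626 × 10⁻³⁴ / 6.876 × 10⁻²⁵ = 9.64 × 10⁻¹⁰ m = 964 pm.

λ = 964 pm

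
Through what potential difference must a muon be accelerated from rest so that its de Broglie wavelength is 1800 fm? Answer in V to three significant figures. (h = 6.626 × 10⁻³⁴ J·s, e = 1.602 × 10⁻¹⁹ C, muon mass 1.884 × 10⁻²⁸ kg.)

p = h/λ = 6.626 × 10⁻³⁴ / 1.800 × 10⁻¹² = 3.681 × 10⁻²² kg·m/s.
KE = p²/(2m) = 3.596 × 10⁻¹⁶ J.
V = KE/e = 3.596 × 10⁻¹⁶ / (1.602 × 10⁻¹⁹) = 2240 V.

V = 2240 V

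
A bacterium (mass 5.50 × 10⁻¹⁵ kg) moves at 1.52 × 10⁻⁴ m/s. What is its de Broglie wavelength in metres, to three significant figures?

p = mv = 5.50 × 10⁻¹⁵ × 1.52 × 10⁻⁴ = 8.360 × 10⁻¹⁹ kg·m/s.
λ = h/p = 6.626 × 10⁻³⁴ / 8.360 × 10⁻¹⁹ = 7.93 × 10⁻¹⁶ m.

λ = 7.93 × 10⁻¹⁶ m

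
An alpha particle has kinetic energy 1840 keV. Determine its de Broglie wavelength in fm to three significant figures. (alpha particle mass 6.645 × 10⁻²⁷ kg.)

KE = 1840 keV = 2.948 × 10⁻¹³ J.
p = √(2mKE) = √(2 × 6.645 × 10⁻²⁷ × 2.948 × 10⁻¹³) = 6.259 × 10⁻²⁰ kg·m/s.
λ = h/p = 6.626 × 10⁻³⁴ / 6.259 × 10⁻²⁰ = 1.06 × 10⁻¹⁴ m = 10.6 fm.

λ = 10.6 fm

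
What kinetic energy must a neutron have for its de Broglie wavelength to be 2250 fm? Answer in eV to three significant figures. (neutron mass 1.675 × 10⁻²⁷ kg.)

KE = 162 eV

p = h/λ = 6.626 × 10⁻³⁴ / 2.250 × 10⁻¹² = 2.945 × 10⁻²² kg·m/s.
KE = p²/(2m) = (2.945 × 10⁻²²)² / (2 × 1.675 × 10⁻²⁷) = 2.589 × 10⁻¹⁷ J = 162 eV.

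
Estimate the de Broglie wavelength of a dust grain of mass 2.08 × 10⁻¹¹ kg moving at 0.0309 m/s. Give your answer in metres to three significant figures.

p = mv = 2.08 × 10⁻¹¹ × 0.0309 = 6.427 × 10⁻¹³ kg·m/s.
λ = h/p = 6.626 × 10⁻³⁴ / 6.427 × 10⁻¹³ = 1.03 × 10⁻²¹ m.

λ = 1.03 × 10⁻²¹ m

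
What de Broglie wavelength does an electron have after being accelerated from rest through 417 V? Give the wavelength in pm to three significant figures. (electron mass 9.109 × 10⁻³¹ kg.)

λ = 60.1 pm

KE = eV = 1.602 × 10⁻¹⁹ × 417.0 = 6.680 × 10⁻¹⁷ J.
p = √(2mKE) = √(2 × 9.109 × 10⁻³¹ × 6.680 × 10⁻¹⁷) = 1.103 × 10⁻²³ kg·m/s.
λ = h/p = 6.626 × 10⁻³⁴ / 1.103 × 10⁻²³ = 6.01 × 10⁻¹¹ m = 60.1 pm.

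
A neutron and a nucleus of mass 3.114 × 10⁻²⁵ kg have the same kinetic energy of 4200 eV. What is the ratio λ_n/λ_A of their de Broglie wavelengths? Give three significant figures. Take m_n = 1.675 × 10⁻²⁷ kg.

At fixed KE, p = √(2mKE) so λ = h/p ∝ 1/√m.
λ_n/λ_A = √(m_A/m_n) = √(3.114 × 10⁻²⁵/1.675 × 10⁻²⁷) = √(185.9) = 13.6.

λ_n/λ_A = 13.6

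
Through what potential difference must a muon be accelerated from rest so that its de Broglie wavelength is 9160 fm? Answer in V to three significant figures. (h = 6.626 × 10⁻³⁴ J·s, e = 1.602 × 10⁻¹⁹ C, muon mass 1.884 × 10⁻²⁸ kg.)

V = 86.7 V

p = h/λ = 6.626 × 10⁻³⁴ / 9.160 × 10⁻¹² = 7.234 × 10⁻²³ kg·m/s.
KE = p²/(2m) = 1.389 × 10⁻¹⁷ J.
V = KE/e = 1.389 × 10⁻¹⁷ / (1.602 × 10⁻¹⁹) = 86.7 V.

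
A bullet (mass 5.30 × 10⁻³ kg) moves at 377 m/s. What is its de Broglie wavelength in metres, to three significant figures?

p = mv = 5.30 × 10⁻³ × 377 = 1.998 kg·m/s.
λ = h/p = 6.626 × 10⁻³⁴ / 1.998 = 3.32 × 10⁻³⁴ m.

λ = 3.32 × 10⁻³⁴ m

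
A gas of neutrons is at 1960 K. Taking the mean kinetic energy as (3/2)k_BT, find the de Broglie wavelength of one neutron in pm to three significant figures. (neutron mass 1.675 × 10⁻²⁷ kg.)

λ = 56.8 pm

KE = (3/2)k_BT = 1.5 × 1.381 × 10⁻²³ × 1960 = 4.060 × 10⁻²⁰ J.
p = √(2mKE) = √(2 × 1.675 × 10⁻²⁷ × 4.060 × 10⁻²⁰) = 1.166 × 10⁻²³ kg·m/s.
λ = h/p = 5.68 × 10⁻¹¹ m = 56.8 pm.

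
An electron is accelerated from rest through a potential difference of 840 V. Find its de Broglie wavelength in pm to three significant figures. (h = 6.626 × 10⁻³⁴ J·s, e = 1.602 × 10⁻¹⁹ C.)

λ = 42.3 pm

KE = eV = 1.602 × 10⁻¹⁹ × 840.0 = 1.346 × 10⁻¹⁶ J.
p = √(2mKE) = √(2 × 9.109 × 10⁻³¹ × 1.346 × 10⁻¹⁶) = 1.566 × 10⁻²³ kg·m/s.
λ = h/p = 6.626 × 10⁻³⁴ / 1.566 × 10⁻²³ = 4.23 × 10⁻¹¹ m = 42.3 pm.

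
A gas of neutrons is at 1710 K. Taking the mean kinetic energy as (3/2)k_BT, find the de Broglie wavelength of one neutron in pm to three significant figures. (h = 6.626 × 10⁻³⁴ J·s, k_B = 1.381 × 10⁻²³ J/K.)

λ = 60.8 pm

KE = (3/2)k_BT = 1.5 × 1.381 × 10⁻²³ × 1710 = 3.542 × 10⁻²⁰ J.
p = √(2mKE) = √(2 × 1.675 × 10⁻²⁷ × 3.542 × 10⁻²⁰) = 1.089 × 10⁻²³ kg·m/s.
λ = h/p = 6.08 × 10⁻¹¹ m = 60.8 pm.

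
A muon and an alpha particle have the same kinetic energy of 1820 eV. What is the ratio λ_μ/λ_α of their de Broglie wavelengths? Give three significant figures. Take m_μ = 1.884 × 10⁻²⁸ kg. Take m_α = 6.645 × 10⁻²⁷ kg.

λ_μ/λ_α = 5.94

At fixed KE, p = √(2mKE) so λ = h/p ∝ 1/√m.
λ_μ/λ_α = √(m_α/m_μ) = √(6.645 × 10⁻²⁷/1.884 × 10⁻²⁸) = √(35.27) = 5.94.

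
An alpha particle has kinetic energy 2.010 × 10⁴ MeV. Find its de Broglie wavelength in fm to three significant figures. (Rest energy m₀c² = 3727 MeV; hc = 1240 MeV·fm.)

λ = 0.0527 fm

Total energy E = KE + m₀c² = 2.010 × 10⁴ + 3727 = 23827 MeV.
(pc)² = E² − (m₀c²)² = (23827)² − (3727)² = 5.538 × 10⁸ MeV², so pc = 2.353 × 10⁴ MeV.
λ = hc/(pc) = 1240 MeV·fm / 2.353 × 10⁴ MeV = 0.0527 fm.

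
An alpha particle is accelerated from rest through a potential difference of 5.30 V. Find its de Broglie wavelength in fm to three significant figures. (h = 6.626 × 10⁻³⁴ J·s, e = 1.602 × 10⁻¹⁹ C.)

KE = 2eV = 2 × 1.602 × 10⁻¹⁹ × 5.300 = 1.698 × 10⁻¹⁸ J.
p = √(2mKE) = √(2 × 6.645 × 10⁻²⁷ × 1.698 × 10⁻¹⁸) = 1.502 × 10⁻²² kg·m/s.
λ = h/p = 6.626 × 10⁻³⁴ / 1.502 × 10⁻²² = 4.41 × 10⁻¹² m = 4410 fm.

λ = 4410 fm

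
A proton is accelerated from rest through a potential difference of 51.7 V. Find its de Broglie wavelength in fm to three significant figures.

KE = eV = 1.602 × 10⁻¹⁹ × 51.70 = 8.282 × 10⁻¹⁸ J.
p = √(2mKE) = √(2 × 1.673 × 10⁻²⁷ × 8.282 × 10⁻¹⁸) = 1.665 × 10⁻²² kg·m/s.
λ = h/p = 6.626 × 10⁻³⁴ / 1.665 × 10⁻²² = 3.98 × 10⁻¹² m = 3980 fm.

λ = 3980 fm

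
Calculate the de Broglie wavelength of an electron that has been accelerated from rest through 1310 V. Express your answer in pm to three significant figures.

λ = 33.9 pm

KE = eV = 1.602 × 10⁻¹⁹ × 1310 = 2.099 × 10⁻¹⁶ J.
p = √(2mKE) = √(2 × 9.109 × 10⁻³¹ × 2.099 × 10⁻¹⁶) = 1.955 × 10⁻²³ kg·m/s.
λ = h/p = 6.626 × 10⁻³⁴ / 1.955 × 10⁻²³ = 3.39 × 10⁻¹¹ m = 33.9 pm.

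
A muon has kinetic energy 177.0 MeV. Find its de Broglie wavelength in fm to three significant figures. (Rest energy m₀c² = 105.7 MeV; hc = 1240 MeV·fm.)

Total energy E = KE + m₀c² = 177.0 + 105.7 = 282.7 MeV.
(pc)² = E² − (m₀c²)² = (282.7)² − (105.7)² = 6.875 × 10⁴ MeV², so pc = 262.2 MeV.
λ = hc/(pc) = 1240 MeV·fm / 262.2 MeV = 4.73 fm.

λ = 4.73 fm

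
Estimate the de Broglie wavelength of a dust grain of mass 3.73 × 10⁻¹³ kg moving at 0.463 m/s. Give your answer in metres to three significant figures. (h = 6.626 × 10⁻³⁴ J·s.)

p = mv = 3.73 × 10⁻¹³ × 0.463 = 1.727 × 10⁻¹³ kg·m/s.
λ = h/p = 6.626 × 10⁻³⁴ / 1.727 × 10⁻¹³ = 3.84 × 10⁻²¹ m.

λ = 3.84 × 10⁻²¹ m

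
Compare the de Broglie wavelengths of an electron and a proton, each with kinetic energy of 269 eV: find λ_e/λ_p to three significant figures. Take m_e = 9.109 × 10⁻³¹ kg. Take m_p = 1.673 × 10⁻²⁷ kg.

At fixed KE, p = √(2mKE) so λ = h/p ∝ 1/√m.
λ_e/λ_p = √(m_p/m_e) = √(1.673 × 10⁻²⁷/9.109 × 10⁻³¹) = √(1837) = 42.9.

λ_e/λ_p = 42.9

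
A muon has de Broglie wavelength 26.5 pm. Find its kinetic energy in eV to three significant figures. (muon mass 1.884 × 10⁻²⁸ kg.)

p = h/λ = 6.626 × 10⁻³⁴ / 2.650 × 10⁻¹¹ = 2.500 × 10⁻²³ kg·m/s.
KE = p²/(2m) = (2.500 × 10⁻²³)² / (2 × 1.884 × 10⁻²⁸) = 1.659 × 10⁻¹⁸ J = 10.4 eV.

KE = 10.4 eV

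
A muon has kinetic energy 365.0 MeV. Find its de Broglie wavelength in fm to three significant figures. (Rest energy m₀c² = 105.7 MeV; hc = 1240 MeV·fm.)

λ = 2.70 fm

Total energy E = KE + m₀c² = 365.0 + 105.7 = 470.7 MeV.
(pc)² = E² − (m₀c²)² = (470.7)² − (105.7)² = 2.104 × 10⁵ MeV², so pc = 458.7 MeV.
λ = hc/(pc) = 1240 MeV·fm / 458.7 MeV = 2.70 fm.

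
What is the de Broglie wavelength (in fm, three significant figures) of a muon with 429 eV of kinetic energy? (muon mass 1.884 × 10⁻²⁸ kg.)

KE = 429 eV = 6.873 × 10⁻¹⁷ J.
p = √(2mKE) = √(2 × 1.884 × 10⁻²⁸ × 6.873 × 10⁻¹⁷) = 1.609 × 10⁻²² kg·m/s.
λ = h/p = 6.626 × 10⁻³⁴ / 1.609 × 10⁻²² = 4.12 × 10⁻¹² m = 4120 fm.

λ = 4120 fm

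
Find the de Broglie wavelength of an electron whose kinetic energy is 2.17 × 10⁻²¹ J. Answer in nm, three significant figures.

p = √(2mKE) = √(2 × 9.109 × 10⁻³¹ × 2.170 × 10⁻²¹) = 6.288 × 10⁻²⁶ kg·m/s.
λ = h/p = 6.626 × 10⁻³⁴ / 6.288 × 10⁻²⁶ = 1.05 × 10⁻⁸ m = 10.5 nm.

λ = 10.5 nm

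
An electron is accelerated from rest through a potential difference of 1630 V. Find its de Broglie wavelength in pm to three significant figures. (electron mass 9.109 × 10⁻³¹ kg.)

KE = eV = 1.602 × 10⁻¹⁹ × 1630 = 2.611 × 10⁻¹⁶ J.
p = √(2mKE) = √(2 × 9.109 × 10⁻³¹ × 2.611 × 10⁻¹⁶) = 2.181 × 10⁻²³ kg·m/s.
λ = h/p = 6.626 × 10⁻³⁴ / 2.181 × 10⁻²³ = 3.04 × 10⁻¹¹ m = 30.4 pm.

λ = 30.4 pm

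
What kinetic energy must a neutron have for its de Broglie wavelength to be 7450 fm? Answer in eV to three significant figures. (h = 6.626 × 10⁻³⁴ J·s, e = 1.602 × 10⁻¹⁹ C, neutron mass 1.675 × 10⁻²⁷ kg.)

KE = 14.7 eV

p = h/λ = 6.626 × 10⁻³⁴ / 7.450 × 10⁻¹² = 8.894 × 10⁻²³ kg·m/s.
KE = p²/(2m) = (8.894 × 10⁻²³)² / (2 × 1.675 × 10⁻²⁷) = 2.361 × 10⁻¹⁸ J = 14.7 eV.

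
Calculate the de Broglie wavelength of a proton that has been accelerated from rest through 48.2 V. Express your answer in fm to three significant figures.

λ = 4120 fm

KE = eV = 1.602 × 10⁻¹⁹ × 48.20 = 7.722 × 10⁻¹⁸ J.
p = √(2mKE) = √(2 × 1.673 × 10⁻²⁷ × 7.722 × 10⁻¹⁸) = 1.607 × 10⁻²² kg·m/s.
λ = h/p = 6.626 × 10⁻³⁴ / 1.607 × 10⁻²² = 4.12 × 10⁻¹² m = 4120 fm.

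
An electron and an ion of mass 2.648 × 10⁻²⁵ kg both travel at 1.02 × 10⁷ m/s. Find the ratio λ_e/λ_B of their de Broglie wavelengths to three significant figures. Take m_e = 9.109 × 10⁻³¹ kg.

At fixed v, p = mv so λ = h/(mv) ∝ 1/m.
λ_e/λ_B = m_B/m_e = 2.648 × 10⁻²⁵/9.109 × 10⁻³¹ = 2.91 × 10⁵.

λ_e/λ_B = 2.91 × 10⁵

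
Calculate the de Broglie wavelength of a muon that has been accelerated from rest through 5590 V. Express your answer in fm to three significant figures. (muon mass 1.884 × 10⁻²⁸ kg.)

KE = eV = 1.602 × 10⁻¹⁹ × 5590 = 8.955 × 10⁻¹⁶ J.
p = √(2mKE) = √(2 × 1.884 × 10⁻²⁸ × 8.955 × 10⁻¹⁶) = 5.809 × 10⁻²² kg·m/s.
λ = h/p = 6.626 × 10⁻³⁴ / 5.809 × 10⁻²² = 1.14 × 10⁻¹² m = 1140 fm.

λ = 1140 fm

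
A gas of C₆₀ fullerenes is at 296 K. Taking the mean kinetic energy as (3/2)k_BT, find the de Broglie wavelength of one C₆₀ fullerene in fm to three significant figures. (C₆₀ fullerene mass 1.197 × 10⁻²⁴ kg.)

λ = 5470 fm

KE = (3/2)k_BT = 1.5 × 1.381 × 10⁻²³ × 296 = 6.132 × 10⁻²¹ J.
p = √(2mKE) = √(2 × 1.197 × 10⁻²⁴ × 6.132 × 10⁻²¹) = 1.212 × 10⁻²² kg·m/s.
λ = h/p = 5.47 × 10⁻¹² m = 5470 fm.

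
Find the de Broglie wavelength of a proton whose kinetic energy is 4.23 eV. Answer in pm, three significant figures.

λ = 13.9 pm

KE = 4.23 eV = 6.776 × 10⁻¹⁹ J.
p = √(2mKE) = √(2 × 1.673 × 10⁻²⁷ × 6.776 × 10⁻¹⁹) = 4.762 × 10⁻²³ kg·m/s.
λ = h/p = 6.626 × 10⁻³⁴ / 4.762 × 10⁻²³ = 1.39 × 10⁻¹¹ m = 13.9 pm.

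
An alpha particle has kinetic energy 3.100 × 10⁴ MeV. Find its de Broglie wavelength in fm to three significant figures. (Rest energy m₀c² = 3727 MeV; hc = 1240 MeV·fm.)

λ = 0.0359 fm

Total energy E = KE + m₀c² = 3.100 × 10⁴ + 3727 = 34727 MeV.
(pc)² = E² − (m₀c²)² = (34727)² − (3727)² = 1.192 × 10⁹ MeV², so pc = 3.453 × 10⁴ MeV.
λ = hc/(pc) = 1240 MeV·fm / 3.453 × 10⁴ MeV = 0.0359 fm.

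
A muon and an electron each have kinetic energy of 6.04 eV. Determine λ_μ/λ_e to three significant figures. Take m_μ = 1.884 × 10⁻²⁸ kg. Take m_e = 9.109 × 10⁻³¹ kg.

λ_μ/λ_e = 0.0695

At fixed KE, p = √(2mKE) so λ = h/p ∝ 1/√m.
λ_μ/λ_e = √(m_e/m_μ) = √(9.109 × 10⁻³¹/1.884 × 10⁻²⁸) = √(4.835 × 10⁻³) = 0.0695.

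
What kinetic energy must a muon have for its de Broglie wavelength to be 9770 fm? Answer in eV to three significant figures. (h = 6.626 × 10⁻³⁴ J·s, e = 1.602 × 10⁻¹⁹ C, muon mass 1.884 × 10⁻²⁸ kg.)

KE = 76.2 eV

p = h/λ = 6.626 × 10⁻³⁴ / 9.770 × 10⁻¹² = 6.782 × 10⁻²³ kg·m/s.
KE = p²/(2m) = (6.782 × 10⁻²³)² / (2 × 1.884 × 10⁻²⁸) = 1.221 × 10⁻¹⁷ J = 76.2 eV.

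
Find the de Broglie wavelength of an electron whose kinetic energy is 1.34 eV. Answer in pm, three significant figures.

KE = 1.34 eV = 2.147 × 10⁻¹⁹ J.
p = √(2mKE) = √(2 × 9.109 × 10⁻³¹ × 2.147 × 10⁻¹⁹) = 6.254 × 10⁻²⁵ kg·m/s.
λ = h/p = 6.626 × 10⁻³⁴ / 6.254 × 10⁻²⁵ = 1.06 × 10⁻⁹ m = 1060 pm.

λ = 1060 pm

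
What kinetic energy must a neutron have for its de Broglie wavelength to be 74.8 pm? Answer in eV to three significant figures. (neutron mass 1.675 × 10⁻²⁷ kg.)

KE = 0.146 eV

p = h/λ = 6.626 × 10⁻³⁴ / 7.480 × 10⁻¹¹ = 8.858 × 10⁻²⁴ kg·m/s.
KE = p²/(2m) = (8.858 × 10⁻²⁴)² / (2 × 1.675 × 10⁻²⁷) = 2.342 × 10⁻²⁰ J = 0.146 eV.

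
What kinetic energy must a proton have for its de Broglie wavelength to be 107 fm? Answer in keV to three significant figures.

KE = 71.5 keV

p = h/λ = 6.626 × 10⁻³⁴ / 1.070 × 10⁻¹³ = 6.193 × 10⁻²¹ kg·m/s.
KE = p²/(2m) = (6.193 × 10⁻²¹)² / (2 × 1.673 × 10⁻²⁷) = 1.146 × 10⁻¹⁴ J = 71.5 keV.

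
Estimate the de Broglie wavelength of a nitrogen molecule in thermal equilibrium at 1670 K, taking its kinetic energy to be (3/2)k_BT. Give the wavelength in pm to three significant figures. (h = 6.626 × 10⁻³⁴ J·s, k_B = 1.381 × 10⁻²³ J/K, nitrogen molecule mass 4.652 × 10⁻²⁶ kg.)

KE = (3/2)k_BT = 1.5 × 1.381 × 10⁻²³ × 1670 = 3.459 × 10⁻²⁰ J.
p = √(2mKE) = √(2 × 4.652 × 10⁻²⁶ × 3.459 × 10⁻²⁰) = 5.673 × 10⁻²³ kg·m/s.
λ = h/p = 1.17 × 10⁻¹¹ m = 11.7 pm.

λ = 11.7 pm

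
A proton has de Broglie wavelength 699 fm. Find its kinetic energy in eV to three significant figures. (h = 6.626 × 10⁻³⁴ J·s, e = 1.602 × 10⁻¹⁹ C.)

KE = 1680 eV

p = h/λ = 6.626 × 10⁻³⁴ / 6.990 × 10⁻¹³ = 9.479 × 10⁻²² kg·m/s.
KE = p²/(2m) = (9.479 × 10⁻²²)² / (2 × 1.673 × 10⁻²⁷) = 2.685 × 10⁻¹⁶ J = 1680 eV.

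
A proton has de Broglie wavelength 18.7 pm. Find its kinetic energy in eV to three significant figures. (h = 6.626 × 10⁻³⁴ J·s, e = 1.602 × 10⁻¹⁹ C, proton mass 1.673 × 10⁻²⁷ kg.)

p = h/λ = 6.626 × 10⁻³⁴ / 1.870 × 10⁻¹¹ = 3.543 × 10⁻²³ kg·m/s.
KE = p²/(2m) = (3.543 × 10⁻²³)² / (2 × 1.673 × 10⁻²⁷) = 3.752 × 10⁻¹⁹ J = 2.34 eV.

KE = 2.34 eV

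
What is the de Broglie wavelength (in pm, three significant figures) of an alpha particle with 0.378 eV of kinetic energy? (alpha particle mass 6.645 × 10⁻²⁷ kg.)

KE = 0.378 eV = 6.056 × 10⁻²⁰ J.
p = √(2mKE) = √(2 × 6.645 × 10⁻²⁷ × 6.056 × 10⁻²⁰) = 2.837 × 10⁻²³ kg·m/s.
λ = h/p = 6.626 × 10⁻³⁴ / 2.837 × 10⁻²³ = 2.34 × 10⁻¹¹ m = 23.4 pm.

λ = 23.4 pm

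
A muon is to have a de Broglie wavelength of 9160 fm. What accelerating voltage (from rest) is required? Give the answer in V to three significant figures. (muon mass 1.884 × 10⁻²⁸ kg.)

p = h/λ = 6.626 × 10⁻³⁴ / 9.160 × 10⁻¹² = 7.234 × 10⁻²³ kg·m/s.
KE = p²/(2m) = 1.389 × 10⁻¹⁷ J.
V = KE/e = 1.389 × 10⁻¹⁷ / (1.602 × 10⁻¹⁹) = 86.7 V.

V = 86.7 V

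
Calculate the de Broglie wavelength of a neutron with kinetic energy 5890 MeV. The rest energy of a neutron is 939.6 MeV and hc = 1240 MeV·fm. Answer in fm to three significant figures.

Total energy E = KE + m₀c² = 5890 + 939.6 = 6829.6 MeV.
(pc)² = E² − (m₀c²)² = (6829.6)² − (939.6)² = 4.576 × 10⁷ MeV², so pc = 6765 MeV.
λ = hc/(pc) = 1240 MeV·fm / 6765 MeV = 0.183 fm.

λ = 0.183 fm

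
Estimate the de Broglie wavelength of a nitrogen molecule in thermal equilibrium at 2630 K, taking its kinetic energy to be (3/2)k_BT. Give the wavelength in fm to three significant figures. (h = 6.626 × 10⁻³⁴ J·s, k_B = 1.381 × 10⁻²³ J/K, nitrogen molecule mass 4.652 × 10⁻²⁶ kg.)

λ = 9310 fm

KE = (3/2)k_BT = 1.5 × 1.381 × 10⁻²³ × 2630 = 5.448 × 10⁻²⁰ J.
p = √(2mKE) = √(2 × 4.652 × 10⁻²⁶ × 5.448 × 10⁻²⁰) = 7.120 × 10⁻²³ kg·m/s.
λ = h/p = 9.31 × 10⁻¹² m = 9310 fm.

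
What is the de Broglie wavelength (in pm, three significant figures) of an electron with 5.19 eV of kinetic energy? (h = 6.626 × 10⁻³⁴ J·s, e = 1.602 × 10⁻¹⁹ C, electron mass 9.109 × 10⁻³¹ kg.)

KE = 5.19 eV = 8.314 × 10⁻¹⁹ J.
p = √(2mKE) = √(2 × 9.109 × 10⁻³¹ × 8.314 × 10⁻¹⁹) = 1.231 × 10⁻²⁴ kg·m/s.
λ = h/p = 6.626 × 10⁻³⁴ / 1.231 × 10⁻²⁴ = 5.38 × 10⁻¹⁰ m = 538 pm.

λ = 538 pm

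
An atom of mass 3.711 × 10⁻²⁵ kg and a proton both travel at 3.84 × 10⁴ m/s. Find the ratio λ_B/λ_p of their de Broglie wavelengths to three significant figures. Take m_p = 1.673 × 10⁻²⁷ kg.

At fixed v, p = mv so λ = h/(mv) ∝ 1/m.
λ_B/λ_p = m_p/m_B = 1.673 × 10⁻²⁷/3.711 × 10⁻²⁵ = 4.51 × 10⁻³.

λ_B/λ_p = 4.51 × 10⁻³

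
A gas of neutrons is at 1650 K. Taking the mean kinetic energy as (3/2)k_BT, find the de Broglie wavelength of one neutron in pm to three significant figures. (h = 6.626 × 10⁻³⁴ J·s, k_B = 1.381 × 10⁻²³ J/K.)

KE = (3/2)k_BT = 1.5 × 1.381 × 10⁻²³ × 1650 = 3.418 × 10⁻²⁰ J.
p = √(2mKE) = √(2 × 1.675 × 10⁻²⁷ × 3.418 × 10⁻²⁰) = 1.070 × 10⁻²³ kg·m/s.
λ = h/p = 6.19 × 10⁻¹¹ m = 61.9 pm.

λ = 61.9 pm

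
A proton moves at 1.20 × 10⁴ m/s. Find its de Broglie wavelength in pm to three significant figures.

λ = 33.0 pm

p = mv = 1.673 × 10⁻²⁷ × 1.20 × 10⁴ = 2.008 × 10⁻²³ kg·m/s.
λ = h/p = 6.626 × 10⁻³⁴ / 2.008 × 10⁻²³ = 3.30 × 10⁻¹¹ m = 33.0 pm.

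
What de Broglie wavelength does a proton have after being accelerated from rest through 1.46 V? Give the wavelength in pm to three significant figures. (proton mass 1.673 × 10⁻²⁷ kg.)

KE = eV = 1.602 × 10⁻¹⁹ × 1.460 = 2.339 × 10⁻¹⁹ J.
p = √(2mKE) = √(2 × 1.673 × 10⁻²⁷ × 2.339 × 10⁻¹⁹) = 2.798 × 10⁻²³ kg·m/s.
λ = h/p = 6.626 × 10⁻³⁴ / 2.798 × 10⁻²³ = 2.37 × 10⁻¹¹ m = 23.7 pm.

λ = 23.7 pm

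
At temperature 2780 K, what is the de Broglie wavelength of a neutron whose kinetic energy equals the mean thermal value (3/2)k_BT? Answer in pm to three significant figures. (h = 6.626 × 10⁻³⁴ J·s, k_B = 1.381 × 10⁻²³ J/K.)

KE = (3/2)k_BT = 1.5 × 1.381 × 10⁻²³ × 2780 = 5.759 × 10⁻²⁰ J.
p = √(2mKE) = √(2 × 1.675 × 10⁻²⁷ × 5.759 × 10⁻²⁰) = 1.389 × 10⁻²³ kg·m/s.
λ = h/p = 4.77 × 10⁻¹¹ m = 47.7 pm.

λ = 47.7 pm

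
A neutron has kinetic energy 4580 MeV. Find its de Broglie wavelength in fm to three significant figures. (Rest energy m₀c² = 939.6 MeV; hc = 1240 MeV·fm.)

Total energy E = KE + m₀c² = 4580 + 939.6 = 5519.6 MeV.
(pc)² = E² − (m₀c²)² = (5519.6)² − (939.6)² = 2.958 × 10⁷ MeV², so pc = 5439 MeV.
λ = hc/(pc) = 1240 MeV·fm / 5439 MeV = 0.228 fm.

λ = 0.228 fm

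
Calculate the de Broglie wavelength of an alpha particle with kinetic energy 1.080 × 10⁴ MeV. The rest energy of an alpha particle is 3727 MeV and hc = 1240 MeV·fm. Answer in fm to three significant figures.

λ = 0.0883 fm

Total energy E = KE + m₀c² = 1.080 × 10⁴ + 3727 = 14527 MeV.
(pc)² = E² − (m₀c²)² = (14527)² − (3727)² = 1.971 × 10⁸ MeV², so pc = 1.404 × 10⁴ MeV.
λ = hc/(pc) = 1240 MeV·fm / 1.404 × 10⁴ MeV = 0.0883 fm.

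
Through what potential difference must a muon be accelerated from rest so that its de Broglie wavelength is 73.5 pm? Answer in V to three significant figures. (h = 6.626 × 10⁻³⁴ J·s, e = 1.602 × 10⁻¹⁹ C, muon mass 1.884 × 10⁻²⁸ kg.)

p = h/λ = 6.626 × 10⁻³⁴ / 7.350 × 10⁻¹¹ = 9.015 × 10⁻²⁴ kg·m/s.
KE = p²/(2m) = 2.157 × 10⁻¹⁹ J.
V = KE/e = 2.157 × 10⁻¹⁹ / (1.602 × 10⁻¹⁹) = 1.35 V.

V = 1.35 V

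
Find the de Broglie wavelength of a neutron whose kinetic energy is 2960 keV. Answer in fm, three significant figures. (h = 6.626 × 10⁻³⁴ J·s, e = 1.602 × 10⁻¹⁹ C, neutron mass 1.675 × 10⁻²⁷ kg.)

λ = 16.6 fm

KE = 2960 keV = 4.742 × 10⁻¹³ J.
p = √(2mKE) = √(2 × 1.675 × 10⁻²⁷ × 4.742 × 10⁻¹³) = 3.986 × 10⁻²⁰ kg·m/s.
λ = h/p = 6.626 × 10⁻³⁴ / 3.986 × 10⁻²⁰ = 1.66 × 10⁻¹⁴ m = 16.6 fm.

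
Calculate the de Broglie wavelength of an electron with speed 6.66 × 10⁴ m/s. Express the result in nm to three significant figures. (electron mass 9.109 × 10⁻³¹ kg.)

p = mv = 9.109 × 10⁻³¹ × 6.66 × 10⁴ = 6.067 × 10⁻²⁶ kg·m/s.
λ = h/p = 6.626 × 10⁻³⁴ / 6.067 × 10⁻²⁶ = 1.09 × 10⁻⁸ m = 10.9 nm.

λ = 10.9 nm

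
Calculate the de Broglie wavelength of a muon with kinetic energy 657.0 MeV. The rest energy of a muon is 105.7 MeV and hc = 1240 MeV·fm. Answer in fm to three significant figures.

λ = 1.64 fm

Total energy E = KE + m₀c² = 657.0 + 105.7 = 762.7 MeV.
(pc)² = E² − (m₀c²)² = (762.7)² − (105.7)² = 5.705 × 10⁵ MeV², so pc = 755.3 MeV.
λ = hc/(pc) = 1240 MeV·fm / 755.3 MeV = 1.64 fm.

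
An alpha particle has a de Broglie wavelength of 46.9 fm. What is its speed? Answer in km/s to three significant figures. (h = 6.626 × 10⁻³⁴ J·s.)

p = h/λ = 6.626 × 10⁻³⁴ / 4.690 × 10⁻¹⁴ = 1.413 × 10⁻²⁰ kg·m/s.
v = p/m = 1.413 × 10⁻²⁰ / 6.645 × 10⁻²⁷ = 2.13 × 10⁶ m/s = 2130 km/s.

v = 2130 km/s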